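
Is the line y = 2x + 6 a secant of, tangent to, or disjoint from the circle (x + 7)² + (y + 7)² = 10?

secant

Substituting the line into the circle gives 5x² + 66x + 208 = 0.
Discriminant = (66)² − 4·5·(208) = 196 > 0.
Two real roots: the line is a secant.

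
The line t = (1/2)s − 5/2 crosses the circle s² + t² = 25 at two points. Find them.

Express t = (−5 + s)/2 and substitute into the circle:
5s² − 10s − 75 = 0  ⟹  s² − 2s − 15 = 0
s = 5 or s = −3, giving (5, 0) and (−3, −4).

(−3, −4) and (5, 0)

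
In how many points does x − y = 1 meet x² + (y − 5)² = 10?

0

Centre (0, 5), r² = 10. Distance² from centre to line = (−6)²/2 = 18.
Since d² > r², the line lies outside the circle.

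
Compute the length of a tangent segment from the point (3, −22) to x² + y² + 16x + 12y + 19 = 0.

2√74

Centre (−8, −6), r² = 81. |PO|² = (11)² + (−16)² = 377.
The tangent meets the radius at right angles, so tangent² = |PO|² − r² = 377 − 81 = 296.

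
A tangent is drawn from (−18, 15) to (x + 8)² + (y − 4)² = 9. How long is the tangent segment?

Centre (−8, 4), r² = 9. |PO|² = (−10)² + (11)² = 221.
Power of the point: PT² = |PO|² − r² = 212, so PT = 2√53.

2√53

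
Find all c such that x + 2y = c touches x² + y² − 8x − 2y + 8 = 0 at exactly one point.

For a tangent, require d(centre, line) = r = 3.
|1·4 + 2·1 − c| / √5 = 3
|c − (6)| = 3√5.

c = 6 ± 3√5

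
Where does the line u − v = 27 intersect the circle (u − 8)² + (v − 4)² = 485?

(9, −18) and (30, 3)

Substitute v = u − 27:
2u² − 78u + 540 = 0  ⟹  u² − 39u + 270 = 0
u = 30 or u = 9, giving (30, 3) and (9, −18).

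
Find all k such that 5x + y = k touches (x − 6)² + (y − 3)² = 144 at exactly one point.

k = 33 ± 12√26

For a tangent, require d(centre, line) = r = 12.
|5·6 + 1·3 − k| / √26 = 12
|k − (33)| = 12√26.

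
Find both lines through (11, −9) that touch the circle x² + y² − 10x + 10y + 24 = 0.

5x + y = 46 and x − 5y = 56

Write the tangent as mx − y + (−9 − m·(11)) = 0 and set its distance from the centre to √26:
[m·(−6) − (4)]² = 26(m² + 1)
5m² + 24m − 5 = 0, so m = −5 or m = 1/5.
With m = −5: 5x + y = 46. With m = 1/5: x − 5y = 56.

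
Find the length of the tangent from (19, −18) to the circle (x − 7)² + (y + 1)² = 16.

√417

Centre (7, −1), r² = 16. |PO|² = (12)² + (−17)² = 433.
Power of the point: PT² = |PO|² − r² = 417, so PT = √417.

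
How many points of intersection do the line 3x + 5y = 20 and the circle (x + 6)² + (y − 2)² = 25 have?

d² = (3·(−6) + 5·2 − (20))²/34 = 392/17; r² = 25.
Since d² < r², the line cuts the circle twice.

2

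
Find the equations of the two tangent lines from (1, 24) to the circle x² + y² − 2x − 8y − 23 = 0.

A line y − (24) = m(x − (1)) is tangent when its distance from (1, 4) is 2√10:
[m·(0) − (−20)]² = 40(m² + 1)
m² − 9 = 0, so m = −3 or m = 3.
Through (1, 24) these give 3x + y = 27 and 3x − y = −21.

3x + y = 27 and 3x − y = −21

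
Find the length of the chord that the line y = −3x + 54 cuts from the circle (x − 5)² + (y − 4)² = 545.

Substitute y = −3x + 54:
10x² − 310x + 1980 = 0  ⟹  x² − 31x + 198 = 0
x = 22 or x = 9, giving (22, −12) and (9, 27).
Chord length = distance between (22, −12) and (9, 27) = √1690 = 13√10.

13√10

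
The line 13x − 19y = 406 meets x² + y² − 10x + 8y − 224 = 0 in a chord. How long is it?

Substitute y = (−406 + 13x)/19:
530x² − 12190x + 22260 = 0  ⟹  x² − 23x + 42 = 0
x = 21 or x = 2, giving (21, −7) and (2, −20).
Chord length = distance between (21, −7) and (2, −20) = √530 = √530.

√530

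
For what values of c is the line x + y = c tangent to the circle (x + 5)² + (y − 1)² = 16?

c = −4 ± 4√2

The line touches the circle iff its distance from (−5, 1) is 4:
|1·(−5) + 1·1 − c| / √2 = 4
|c − (−4)| = 4√2.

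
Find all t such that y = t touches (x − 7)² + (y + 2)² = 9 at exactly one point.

The line touches the circle iff its distance from (7, −2) is 3:
|0·7 + 1·(−2) − t| / √1 = 3
|t − (−2)| = 3, so t = 1 or t = −5.

t = −5 or t = 1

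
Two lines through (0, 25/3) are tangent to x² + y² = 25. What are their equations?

A line y − (25/3) = m(x − (0)) is tangent when its distance from (0, 0) is 5:
[m·(0) − (−25/3)]² = 25(m² + 1)
9m² − 16 = 0, so m = 4/3 or m = −4/3.
With m = 4/3: 4x − 3y = −25. With m = −4/3: 4x + 3y = 25.

4x − 3y = −25 and 4x + 3y = 25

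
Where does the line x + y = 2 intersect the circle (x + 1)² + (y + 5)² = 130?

(−4, 6) and (10, −8)

Substitute y = −x + 2:
2x² − 12x − 80 = 0  ⟹  x² − 6x − 40 = 0
x = 10 or x = −4, giving (10, −8) and (−4, 6).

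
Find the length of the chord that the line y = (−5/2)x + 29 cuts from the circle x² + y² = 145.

Substitute y = (58 − 5x)/2:
29x² − 580x + 2784 = 0  ⟹  x² − 20x + 96 = 0
x = 12 or x = 8, giving (12, −1) and (8, 9).
Chord length = distance between (12, −1) and (8, 9) = √116 = 2√29.

2√29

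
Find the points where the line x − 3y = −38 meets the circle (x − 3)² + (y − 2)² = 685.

(−23, 5) and (22, 20)

From the line, y = (38 + x)/3. Substituting:
10x² + 10x − 5060 = 0  ⟹  x² + x − 506 = 0
x = 22 or x = −23, giving (22, 20) and (−23, 5).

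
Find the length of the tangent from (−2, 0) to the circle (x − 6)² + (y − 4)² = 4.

With centre O = (6, 4), |OP|² = 80 and r² = 4.
By the tangent–radius right angle, tangent length = √(|PO|² − r²) = √76 = 2√19.

2√19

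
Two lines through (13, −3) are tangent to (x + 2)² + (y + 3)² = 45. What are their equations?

A line y − (−3) = m(x − (13)) is tangent when its distance from (−2, −3) is 3√5:
(−15m − (0))² = 45(m² + 1)
4m² − 1 = 0, so m = 1/2 or m = −1/2.
Through (13, −3) these give x − 2y = 19 and x + 2y = 7.

x − 2y = 19 and x + 2y = 7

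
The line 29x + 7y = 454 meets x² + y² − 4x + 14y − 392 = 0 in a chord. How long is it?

Substitute y = (454 − 29x)/7:
890x² − 29370x + 231400 = 0  ⟹  x² − 33x + 260 = 0
x = 20 or x = 13, giving (20, −18) and (13, 11).
|(20, −18) − (13, 11)| = √((7)² + (−29)²) = √890.

√890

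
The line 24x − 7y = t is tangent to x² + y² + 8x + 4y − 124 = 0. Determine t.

t = −382 or t = 218

Tangency holds when the distance from the centre (−4, −2) to the line equals the radius 12:
|24·(−4) − 7·(−2) − t| / √625 = 12
|t − (−82)| = 12·25, so t = 218 or t = −382.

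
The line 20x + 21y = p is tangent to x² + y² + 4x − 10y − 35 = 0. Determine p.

For a tangent, require d(centre, line) = r = 8.
|20·(−2) + 21·5 − p| / √841 = 8
|p − (65)| = 8·29, so p = 297 or p = −167.

p = −167 or p = 297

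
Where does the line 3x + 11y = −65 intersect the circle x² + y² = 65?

From the line, y = (−65 − 3x)/11. Substituting:
130x² + 390x − 3640 = 0  ⟹  x² + 3x − 28 = 0
x = 4 or x = −7, giving (4, −7) and (−7, −4).

(−7, −4) and (4, −7)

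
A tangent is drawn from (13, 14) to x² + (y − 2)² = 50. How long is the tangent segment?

√263

The centre is (0, 2) and r = 5√2. The square of the distance from P to the centre is 169 + 144 = 313.
By the tangent–radius right angle, tangent length = √(|PO|² − r²) = √263.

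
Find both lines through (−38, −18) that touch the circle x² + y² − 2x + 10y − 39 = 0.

4x − 7y = −26 and x − 8y = 106

Write the tangent as mx − y + (−18 − m·(−38)) = 0 and set its distance from the centre to √65:
(39m − (13))² = 65(m² + 1)
56m² − 39m + 4 = 0, so m = 4/7 or m = 1/8.
Through (−38, −18) these give 4x − 7y = −26 and x − 8y = 106.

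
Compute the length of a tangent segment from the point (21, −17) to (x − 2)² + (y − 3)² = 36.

With centre O = (2, 3), |OP|² = 761 and r² = 36.
The tangent meets the radius at right angles, so tangent² = |PO|² − r² = 761 − 36 = 725.

5√29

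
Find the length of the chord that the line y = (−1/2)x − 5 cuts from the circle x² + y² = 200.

Centre (0, 0), r² = 200. Perpendicular distance d from centre to line = |10| / √5 = 10/√5.
Chord = 2√(r² − d²) = 2·√(180) = 12√5.

12√5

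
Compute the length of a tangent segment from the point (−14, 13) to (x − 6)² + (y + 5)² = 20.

8√11

With centre O = (6, −5), |OP|² = 724 and r² = 20.
Power of the point: PT² = |PO|² − r² = 704, so PT = 8√11.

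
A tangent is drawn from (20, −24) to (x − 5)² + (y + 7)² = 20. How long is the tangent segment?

√494

With centre O = (5, −7), |OP|² = 514 and r² = 20.
The tangent meets the radius at right angles, so tangent² = |PO|² − r² = 514 − 20 = 494.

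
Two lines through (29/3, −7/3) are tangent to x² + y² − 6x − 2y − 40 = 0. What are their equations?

7x − y = 70 and x − y = 12

Write the tangent as mx − y + (−7/3 − m·(29/3)) = 0 and set its distance from the centre to 5√2:
(−20/3m − (10/3))² = 50(m² + 1)
m² − 8m + 7 = 0, so m = 7 or m = 1.
With m = 7: 7x − y = 70. With m = 1: x − y = 12.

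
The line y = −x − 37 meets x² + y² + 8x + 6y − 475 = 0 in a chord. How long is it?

10√2

Substitute y = −x − 37:
2x² + 76x + 672 = 0  ⟹  x² + 38x + 336 = 0
x = −14 or x = −24, giving (−14, −23) and (−24, −13).
|(−14, −23) − (−24, −13)| = √((10)² + (−10)²) = 10√2.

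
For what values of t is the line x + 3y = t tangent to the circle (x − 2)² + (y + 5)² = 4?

For a tangent, require d(centre, line) = r = 2.
|1·2 + 3·(−5) − t| / √10 = 2
|t − (−13)| = 2√10.

t = −13 ± 2√10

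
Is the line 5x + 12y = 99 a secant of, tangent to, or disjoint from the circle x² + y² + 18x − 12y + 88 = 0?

disjoint

d² = (5·(−9) + 12·6 − (99))²/169 = 5184/169; r² = 29.
Since d² > r², the line lies outside the circle.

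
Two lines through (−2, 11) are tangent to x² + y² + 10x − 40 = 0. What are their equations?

4x − 7y = −85 and 7x + 4y = 30

Write the tangent as mx − y + (11 − m·(−2)) = 0 and set its distance from the centre to √65:
(−3m − (−11))² = 65(m² + 1)
28m² + 33m − 28 = 0, so m = 4/7 or m = −7/4.
With m = 4/7: 4x − 7y = −85. With m = −7/4: 7x + 4y = 30.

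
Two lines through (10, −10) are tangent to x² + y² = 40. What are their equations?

3x + y = 20 and x + 3y = −20

Write the tangent as mx − y + (−10 − m·(10)) = 0 and set its distance from the centre to 2√10:
[m·(−10) − (10)]² = 40(m² + 1)
3m² + 10m + 3 = 0, so m = −3 or m = −1/3.
Through (10, −10) these give 3x + y = 20 and x + 3y = −20.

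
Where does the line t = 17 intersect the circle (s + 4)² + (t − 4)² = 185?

(−8, 17) and (0, 17)

Express t = 17 and substitute into the circle:
s² + 8s = 0
s = 0 or s = −8, giving (0, 17) and (−8, 17).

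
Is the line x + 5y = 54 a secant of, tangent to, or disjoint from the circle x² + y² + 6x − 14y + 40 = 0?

d² = (1·(−3) + 5·7 − (54))²/26 = 242/13; r² = 18.
Since d² > r², the line lies outside the circle.

disjoint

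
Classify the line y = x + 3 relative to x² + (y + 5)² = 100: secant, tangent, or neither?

secant

Substituting the line into the circle gives 2x² + 16x − 36 = 0.
Δ = 256 − (−288) = 544.
Two real roots: the line is a secant.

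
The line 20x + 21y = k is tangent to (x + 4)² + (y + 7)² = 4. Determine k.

k = −285 or k = −169

Tangency holds when the distance from the centre (−4, −7) to the line equals the radius 2:
|20·(−4) + 21·(−7) − k| / √841 = 2
|k − (−227)| = 2·29, so k = −169 or k = −285.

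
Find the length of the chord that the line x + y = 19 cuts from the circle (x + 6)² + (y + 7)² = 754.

The distance from (−6, −7) to the line is 32/√2, and r² = 754.
Half the chord is √(r² − d²) = √(242), so the full chord is 22√2.

22√2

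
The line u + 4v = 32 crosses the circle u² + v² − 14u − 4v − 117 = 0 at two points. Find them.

Express v = (32 − u)/4 and substitute into the circle:
17u² − 272u − 1360 = 0  ⟹  u² − 16u − 80 = 0
u = 20 or u = −4, giving (20, 3) and (−4, 9).

(−4, 9) and (20, 3)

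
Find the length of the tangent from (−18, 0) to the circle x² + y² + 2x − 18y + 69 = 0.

√357

The centre is (−1, 9) and r = √13. The square of the distance from P to the centre is 289 + 81 = 370.
By the tangent–radius right angle, tangent length = √(|PO|² − r²) = √357.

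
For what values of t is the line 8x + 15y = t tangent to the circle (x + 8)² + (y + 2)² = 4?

t = −128 or t = −60

For a tangent, require d(centre, line) = r = 2.
|8·(−8) + 15·(−2) − t| / √289 = 2
|t − (−94)| = 2·17, so t = −60 or t = −128.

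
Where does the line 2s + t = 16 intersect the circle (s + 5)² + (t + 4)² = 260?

Substitute t = −2s + 16:
5s² − 70s + 165 = 0  ⟹  s² − 14s + 33 = 0
s = 11 or s = 3, giving (11, −6) and (3, 10).

(3, 10) and (11, −6)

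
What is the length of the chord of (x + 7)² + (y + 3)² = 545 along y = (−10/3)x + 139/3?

2√109

Centre (−7, −3), r² = 545. Perpendicular distance d from centre to line = |−218| / √109 = 218/√109.
Chord = 2√(r² − d²) = 2·√(109) = 2√109.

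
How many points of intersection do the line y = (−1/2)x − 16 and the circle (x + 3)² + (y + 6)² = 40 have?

Centre (−3, −6), r² = 40. Distance² from centre to line = (17)²/5 = 289/5.
Since d² > r², the line lies outside the circle.

0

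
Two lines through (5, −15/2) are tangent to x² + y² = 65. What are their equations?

x − 8y = 65 and 7x − 4y = 65

A line y − (−15/2) = m(x − (5)) is tangent when its distance from (0, 0) is √65:
[m·(−5) − (15/2)]² = 65(m² + 1)
32m² − 60m + 7 = 0, so m = 1/8 or m = 7/4.
Through (5, −15/2) these give x − 8y = 65 and 7x − 4y = 65.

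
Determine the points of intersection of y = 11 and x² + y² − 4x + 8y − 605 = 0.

From the line, y = 11. Substituting:
x² − 4x − 396 = 0
x = 22 or x = −18, giving (22, 11) and (−18, 11).

(−18, 11) and (22, 11)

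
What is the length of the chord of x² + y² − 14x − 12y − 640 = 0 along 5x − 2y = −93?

Substitute y = (93 + 5x)/2:
29x² + 754x + 3857 = 0  ⟹  x² + 26x + 133 = 0
x = −7 or x = −19, giving (−7, 29) and (−19, −1).
Chord length = distance between (−7, 29) and (−19, −1) = √1044 = 6√29.

6√29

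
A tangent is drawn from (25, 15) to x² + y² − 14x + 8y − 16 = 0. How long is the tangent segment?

2√151

Centre (7, −4), r² = 81. |PO|² = (18)² + (19)² = 685.
The tangent meets the radius at right angles, so tangent² = |PO|² − r² = 685 − 81 = 604.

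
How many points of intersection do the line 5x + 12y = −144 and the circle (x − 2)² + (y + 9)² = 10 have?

d² = (5·2 + 12·(−9) − (−144))²/169 = 2116/169; r² = 10.
Since d² > r², the line lies outside the circle.

0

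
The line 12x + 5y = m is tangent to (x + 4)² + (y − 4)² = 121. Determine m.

m = −171 or m = 115

The line touches the circle iff its distance from (−4, 4) is 11:
|12·(−4) + 5·4 − m| / √169 = 11
|m − (−28)| = 11·13, so m = 115 or m = −171.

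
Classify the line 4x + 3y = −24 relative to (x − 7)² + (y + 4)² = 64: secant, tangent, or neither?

Centre (7, −4), r² = 64. Distance² from centre to line = (40)²/25 = 64.
Since d² = r², the line is tangent.

tangent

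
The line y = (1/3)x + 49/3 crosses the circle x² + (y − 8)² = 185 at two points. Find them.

(−13, 12) and (8, 19)

Substitute y = (49 + x)/3:
10x² + 50x − 1040 = 0  ⟹  x² + 5x − 104 = 0
x = 8 or x = −13, giving (8, 19) and (−13, 12).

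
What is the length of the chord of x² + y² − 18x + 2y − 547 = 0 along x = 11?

50

Centre (9, −1), r² = 629. Perpendicular distance d from centre to line = |−2| / √1 = 2.
Chord = 2√(r² − d²) = 2·√(625) = 50.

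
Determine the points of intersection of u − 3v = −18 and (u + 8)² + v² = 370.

Express v = (18 + u)/3 and substitute into the circle:
10u² + 180u − 2430 = 0  ⟹  u² + 18u − 243 = 0
u = 9 or u = −27, giving (9, 9) and (−27, −3).

(−27, −3) and (9, 9)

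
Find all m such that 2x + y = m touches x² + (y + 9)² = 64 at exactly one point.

Tangency holds when the distance from the centre (0, −9) to the line equals the radius 8:
|2·0 + 1·(−9) − m| / √5 = 8
|m − (−9)| = 8√5.

m = −9 ± 8√5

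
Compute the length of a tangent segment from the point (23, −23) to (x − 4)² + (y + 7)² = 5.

6√17

With centre O = (4, −7), |OP|² = 617 and r² = 5.
Power of the point: PT² = |PO|² − r² = 612, so PT = 6√17.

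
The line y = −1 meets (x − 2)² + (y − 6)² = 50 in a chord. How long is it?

Substitute y = −1:
x² − 4x + 3 = 0
x = 3 or x = 1, giving (3, −1) and (1, −1).
|(3, −1) − (1, −1)| = √((2)² + (0)²) = 2.

2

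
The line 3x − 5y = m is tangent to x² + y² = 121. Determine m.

m = ±11√34

For a tangent, require d(centre, line) = r = 11.
|3·0 − 5·0 − m| / √34 = 11
|m| = 11√34.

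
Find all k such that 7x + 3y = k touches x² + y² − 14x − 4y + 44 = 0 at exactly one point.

k = 55 ± 3√58

For a tangent, require d(centre, line) = r = 3.
|7·7 + 3·2 − k| / √58 = 3
|k − (55)| = 3√58.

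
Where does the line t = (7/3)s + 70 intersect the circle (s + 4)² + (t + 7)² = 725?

Substitute t = (210 + 7s)/3:
58s² + 3306s + 46980 = 0  ⟹  s² + 57s + 810 = 0
s = −27 or s = −30, giving (−27, 7) and (−30, 0).

(−30, 0) and (−27, 7)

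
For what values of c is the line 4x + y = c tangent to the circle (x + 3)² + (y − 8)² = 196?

Tangency holds when the distance from the centre (−3, 8) to the line equals the radius 14:
|4·(−3) + 1·8 − c| / √17 = 14
|c − (−4)| = 14√17.

c = −4 ± 14√17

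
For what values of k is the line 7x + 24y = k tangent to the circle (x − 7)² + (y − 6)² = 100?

k = −57 or k = 443

For a tangent, require d(centre, line) = r = 10.
|7·7 + 24·6 − k| / √625 = 10
|k − (193)| = 10·25, so k = 443 or k = −57.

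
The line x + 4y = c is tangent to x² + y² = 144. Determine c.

Tangency holds when the distance from the centre (0, 0) to the line equals the radius 12:
|1·0 + 4·0 − c| / √17 = 12
|c| = 12√17.

c = ±12√17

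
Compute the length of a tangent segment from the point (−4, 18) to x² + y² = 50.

√290

Centre (0, 0), r² = 50. |PO|² = (−4)² + (18)² = 340.
The tangent meets the radius at right angles, so tangent² = |PO|² − r² = 340 − 50 = 290.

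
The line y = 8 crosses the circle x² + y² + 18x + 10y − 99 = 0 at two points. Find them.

Express y = 8 and substitute into the circle:
x² + 18x + 45 = 0
x = −3 or x = −15, giving (−3, 8) and (−15, 8).

(−15, 8) and (−3, 8)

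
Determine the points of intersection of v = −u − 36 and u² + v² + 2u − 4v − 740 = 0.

Express v = −u − 36 and substitute into the circle:
2u² + 78u + 700 = 0  ⟹  u² + 39u + 350 = 0
u = −14 or u = −25, giving (−14, −22) and (−25, −11).

(−25, −11) and (−14, −22)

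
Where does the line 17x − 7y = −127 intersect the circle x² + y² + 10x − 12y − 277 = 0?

(−12, −11) and (2, 23)

From the line, y = (127 + 17x)/7. Substituting:
338x² + 3380x − 8112 = 0  ⟹  x² + 10x − 24 = 0
x = 2 or x = −12, giving (2, 23) and (−12, −11).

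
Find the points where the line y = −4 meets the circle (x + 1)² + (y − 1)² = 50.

(−6, −4) and (4, −4)

Substitute y = −4:
x² + 2x − 24 = 0
x = 4 or x = −6, giving (4, −4) and (−6, −4).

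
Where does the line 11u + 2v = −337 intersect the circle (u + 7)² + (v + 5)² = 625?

Substitute v = (−337 − 11u)/2:
125u² + 7250u + 104625 = 0  ⟹  u² + 58u + 837 = 0
u = −27 or u = −31, giving (−27, −20) and (−31, 2).

(−31, 2) and (−27, −20)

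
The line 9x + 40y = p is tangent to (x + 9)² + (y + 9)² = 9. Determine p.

The line touches the circle iff its distance from (−9, −9) is 3:
|9·(−9) + 40·(−9) − p| / √1681 = 3
|p − (−441)| = 3·41, so p = −318 or p = −564.

p = −564 or p = −318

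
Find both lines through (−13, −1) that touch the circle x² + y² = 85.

Write the tangent as mx − y + (−1 − m·(−13)) = 0 and set its distance from the centre to √85:
(13m − (1))² = 85(m² + 1)
42m² − 13m − 42 = 0, so m = −6/7 or m = 7/6.
Through (−13, −1) these give 6x + 7y = −85 and 7x − 6y = −85.

6x + 7y = −85 and 7x − 6y = −85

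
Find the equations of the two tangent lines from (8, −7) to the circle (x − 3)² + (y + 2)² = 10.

x + 3y = −13 and 3x + y = 17

Let a tangent through (8, −7) have slope m. Its distance from (3, −2) must equal √10:
[m·(−5) − (5)]² = 10(m² + 1)
3m² + 10m + 3 = 0, so m = −1/3 or m = −3.
With m = −1/3: x + 3y = −13. With m = −3: 3x + y = 17.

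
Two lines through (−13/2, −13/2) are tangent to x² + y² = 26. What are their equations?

x − 5y = 26 and 5x − y = −26

Write the tangent as mx − y + (−13/2 − m·(−13/2)) = 0 and set its distance from the centre to √26:
(13/2m − (13/2))² = 26(m² + 1)
5m² − 26m + 5 = 0, so m = 1/5 or m = 5.
With m = 1/5: x − 5y = 26. With m = 5: 5x − y = −26.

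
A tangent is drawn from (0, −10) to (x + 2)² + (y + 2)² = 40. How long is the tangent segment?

Centre (−2, −2), r² = 40. |PO|² = (2)² + (−8)² = 68.
The tangent meets the radius at right angles, so tangent² = |PO|² − r² = 68 − 40 = 28.

2√7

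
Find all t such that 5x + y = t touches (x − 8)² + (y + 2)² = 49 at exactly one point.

t = 38 ± 7√26

Tangency holds when the distance from the centre (8, −2) to the line equals the radius 7:
|5·8 + 1·(−2) − t| / √26 = 7
|t − (38)| = 7√26.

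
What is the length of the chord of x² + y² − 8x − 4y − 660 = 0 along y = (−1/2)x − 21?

12√5

Express y = (−42 − x)/2 and substitute into the circle:
5x² + 60x − 540 = 0  ⟹  x² + 12x − 108 = 0
x = 6 or x = −18, giving (6, −24) and (−18, −12).
Chord length = distance between (6, −24) and (−18, −12) = √720 = 12√5.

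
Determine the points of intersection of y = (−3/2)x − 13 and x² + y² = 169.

(−12, 5) and (0, −13)

Express y = (−26 − 3x)/2 and substitute into the circle:
13x² + 156x = 0  ⟹  x² + 12x = 0
x = 0 or x = −12, giving (0, −13) and (−12, 5).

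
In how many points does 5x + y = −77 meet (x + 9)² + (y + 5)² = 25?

0

Centre (−9, −5), r² = 25. Distance² from centre to line = (27)²/26 = 729/26.
Since d² > r², the line lies outside the circle.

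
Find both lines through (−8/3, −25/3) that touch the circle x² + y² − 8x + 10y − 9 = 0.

7x + y = −27 and x + y = −11

Write the tangent as mx − y + (−25/3 − m·(−8/3)) = 0 and set its distance from the centre to 5√2:
(20/3m − (10/3))² = 50(m² + 1)
m² + 8m + 7 = 0, so m = −7 or m = −1.
Through (−8/3, −25/3) these give 7x + y = −27 and x + y = −11.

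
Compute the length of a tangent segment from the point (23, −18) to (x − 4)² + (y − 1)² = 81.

√641

The centre is (4, 1) and r = 9. The square of the distance from P to the centre is 361 + 361 = 722.
Power of the point: PT² = |PO|² − r² = 641, so PT = √641.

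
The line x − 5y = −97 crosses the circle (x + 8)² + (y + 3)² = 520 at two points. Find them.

Express y = (97 + x)/5 and substitute into the circle:
26x² + 624x + 1144 = 0  ⟹  x² + 24x + 44 = 0
x = −2 or x = −22, giving (−2, 19) and (−22, 15).

(−22, 15) and (−2, 19)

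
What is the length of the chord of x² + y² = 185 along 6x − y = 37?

The distance from (0, 0) to the line is 37/√37, and r² = 185.
Half the chord is √(r² − d²) = √(148), so the full chord is 4√37.

4√37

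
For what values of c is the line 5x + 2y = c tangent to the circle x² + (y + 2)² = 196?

c = −4 ± 14√29

The line touches the circle iff its distance from (0, −2) is 14:
|5·0 + 2·(−2) − c| / √29 = 14
|c − (−4)| = 14√29.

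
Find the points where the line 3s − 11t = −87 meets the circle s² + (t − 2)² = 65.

From the line, t = (87 + 3s)/11. Substituting:
130s² + 390s − 3640 = 0  ⟹  s² + 3s − 28 = 0
s = 4 or s = −7, giving (4, 9) and (−7, 6).

(−7, 6) and (4, 9)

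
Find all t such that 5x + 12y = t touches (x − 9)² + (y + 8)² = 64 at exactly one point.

t = −155 or t = 53

For a tangent, require d(centre, line) = r = 8.
|5·9 + 12·(−8) − t| / √169 = 8
|t − (−51)| = 8·13, so t = 53 or t = −155.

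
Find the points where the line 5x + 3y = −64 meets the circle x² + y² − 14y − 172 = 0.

(−14, 2) and (−11, −3)

Express y = (−64 − 5x)/3 and substitute into the circle:
34x² + 850x + 5236 = 0  ⟹  x² + 25x + 154 = 0
x = −11 or x = −14, giving (−11, −3) and (−14, 2).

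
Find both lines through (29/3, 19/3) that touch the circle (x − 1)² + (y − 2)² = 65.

Let a tangent through (29/3, 19/3) have slope m. Its distance from (1, 2) must equal √65:
[m·(−26/3) − (−13/3)]² = 65(m² + 1)
7m² − 52m − 32 = 0, so m = −4/7 or m = 8.
With m = −4/7: 4x + 7y = 83. With m = 8: 8x − y = 71.

4x + 7y = 83 and 8x − y = 71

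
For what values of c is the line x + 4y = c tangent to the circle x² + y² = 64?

c = ±8√17

For a tangent, require d(centre, line) = r = 8.
|1·0 + 4·0 − c| / √17 = 8
|c| = 8√17.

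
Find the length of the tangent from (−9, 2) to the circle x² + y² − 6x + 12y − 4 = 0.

With centre O = (3, −6), |OP|² = 208 and r² = 49.
The tangent meets the radius at right angles, so tangent² = |PO|² − r² = 208 − 49 = 159.

√159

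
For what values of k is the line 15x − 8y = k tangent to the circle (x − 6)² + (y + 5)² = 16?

For a tangent, require d(centre, line) = r = 4.
|15·6 − 8·(−5) − k| / √289 = 4
|k − (130)| = 4·17, so k = 198 or k = 62.

k = 62 or k = 198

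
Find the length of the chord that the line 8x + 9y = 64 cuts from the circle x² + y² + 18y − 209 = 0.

2√145

From the line, y = (64 − 8x)/9. Substituting:
145x² − 2320x − 2465 = 0  ⟹  x² − 16x − 17 = 0
x = 17 or x = −1, giving (17, −8) and (−1, 8).
Chord length = distance between (17, −8) and (−1, 8) = √580 = 2√145.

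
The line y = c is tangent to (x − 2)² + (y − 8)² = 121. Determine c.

c = −3 or c = 19

Tangency holds when the distance from the centre (2, 8) to the line equals the radius 11:
|0·2 + 1·8 − c| / √1 = 11
|c − (8)| = 11, so c = 19 or c = −3.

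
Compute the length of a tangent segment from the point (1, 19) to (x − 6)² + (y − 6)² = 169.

The centre is (6, 6) and r = 13. The square of the distance from P to the centre is 25 + 169 = 194.
By the tangent–radius right angle, tangent length = √(|PO|² − r²) = √25 = 5.

5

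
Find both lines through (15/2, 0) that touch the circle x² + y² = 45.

A line y − (0) = m(x − (15/2)) is tangent when its distance from (0, 0) is 3√5:
[m·(−15/2) − (0)]² = 45(m² + 1)
m² − 4 = 0, so m = −2 or m = 2.
Through (15/2, 0) these give 2x + y = 15 and 2x − y = 15.

2x + y = 15 and 2x − y = 15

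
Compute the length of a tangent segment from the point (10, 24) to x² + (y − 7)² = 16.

√373

Centre (0, 7), r² = 16. |PO|² = (10)² + (17)² = 389.
Power of the point: PT² = |PO|² − r² = 373, so PT = √373.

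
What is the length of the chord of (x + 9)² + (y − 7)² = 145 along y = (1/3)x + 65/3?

3√10

Express y = (65 + x)/3 and substitute into the circle:
10x² + 250x + 1360 = 0  ⟹  x² + 25x + 136 = 0
x = −8 or x = −17, giving (−8, 19) and (−17, 16).
Chord length = distance between (−8, 19) and (−17, 16) = √90 = 3√10.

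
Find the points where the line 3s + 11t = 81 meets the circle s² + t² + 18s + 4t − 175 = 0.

(−17, 12) and (5, 6)

Substitute t = (81 − 3s)/11:
130s² + 1560s − 11050 = 0  ⟹  s² + 12s − 85 = 0
s = 5 or s = −17, giving (5, 6) and (−17, 12).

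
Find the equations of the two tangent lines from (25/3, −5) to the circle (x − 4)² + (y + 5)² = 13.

3x + 2y = 15 and 3x − 2y = 35

Write the tangent as mx − y + (−5 − m·(25/3)) = 0 and set its distance from the centre to √13:
[m·(−13/3) − (0)]² = 13(m² + 1)
4m² − 9 = 0, so m = −3/2 or m = 3/2.
With m = −3/2: 3x + 2y = 15. With m = 3/2: 3x − 2y = 35.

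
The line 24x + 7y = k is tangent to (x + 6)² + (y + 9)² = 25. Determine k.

k = −332 or k = −82

The line touches the circle iff its distance from (−6, −9) is 5:
|24·(−6) + 7·(−9) − k| / √625 = 5
|k − (−207)| = 5·25, so k = −82 or k = −332.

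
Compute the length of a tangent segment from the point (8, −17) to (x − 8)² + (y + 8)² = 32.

7

The centre is (8, −8) and r = 4√2. The square of the distance from P to the centre is 0 + 81 = 81.
Power of the point: PT² = |PO|² − r² = 49, so PT = 7.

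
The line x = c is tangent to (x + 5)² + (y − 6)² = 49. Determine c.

The line touches the circle iff its distance from (−5, 6) is 7:
|1·(−5) + 0·6 − c| / √1 = 7
|c − (−5)| = 7, so c = 2 or c = −12.

c = −12 or c = 2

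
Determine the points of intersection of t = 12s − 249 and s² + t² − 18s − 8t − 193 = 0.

(20, −9) and (22, 15)

Substitute t = 12s − 249:
145s² − 6090s + 63800 = 0  ⟹  s² − 42s + 440 = 0
s = 22 or s = 20, giving (22, 15) and (20, −9).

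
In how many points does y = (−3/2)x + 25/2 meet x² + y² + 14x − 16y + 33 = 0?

Centre (−7, 8), r² = 80. Distance² from centre to line = (−30)²/13 = 900/13.
Since d² < r², the line cuts the circle twice.

2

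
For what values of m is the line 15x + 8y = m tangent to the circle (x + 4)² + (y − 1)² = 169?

The line touches the circle iff its distance from (−4, 1) is 13:
|15·(−4) + 8·1 − m| / √289 = 13
|m − (−52)| = 13·17, so m = 169 or m = −273.

m = −273 or m = 169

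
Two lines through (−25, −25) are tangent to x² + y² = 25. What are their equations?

A line y − (−25) = m(x − (−25)) is tangent when its distance from (0, 0) is 5:
(25m − (25))² = 25(m² + 1)
12m² − 25m + 12 = 0, so m = 3/4 or m = 4/3.
With m = 3/4: 3x − 4y = 25. With m = 4/3: 4x − 3y = −25.

3x − 4y = 25 and 4x − 3y = −25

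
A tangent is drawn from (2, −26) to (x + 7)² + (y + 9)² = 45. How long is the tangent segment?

The centre is (−7, −9) and r = 3√5. The square of the distance from P to the centre is 81 + 289 = 370.
The tangent meets the radius at right angles, so tangent² = |PO|² − r² = 370 − 45 = 325.

5√13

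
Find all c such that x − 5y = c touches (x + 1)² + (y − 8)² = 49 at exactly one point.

The line touches the circle iff its distance from (−1, 8) is 7:
|1·(−1) − 5·8 − c| / √26 = 7
|c − (−41)| = 7√26.

c = −41 ± 7√26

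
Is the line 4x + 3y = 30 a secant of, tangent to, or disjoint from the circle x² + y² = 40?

d² = (4·0 + 3·0 − (30))²/25 = 36; r² = 40.
Since d² < r², the line cuts the circle twice.

secant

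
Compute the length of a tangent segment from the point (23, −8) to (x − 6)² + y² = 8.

With centre O = (6, 0), |OP|² = 353 and r² = 8.
Power of the point: PT² = |PO|² − r² = 345, so PT = √345.

√345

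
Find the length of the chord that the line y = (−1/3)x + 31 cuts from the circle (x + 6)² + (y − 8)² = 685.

Substitute y = (93 − x)/3:
10x² − 30x − 1080 = 0  ⟹  x² − 3x − 108 = 0
x = 12 or x = −9, giving (12, 27) and (−9, 34).
Chord length = distance between (12, 27) and (−9, 34) = √490 = 7√10.

7√10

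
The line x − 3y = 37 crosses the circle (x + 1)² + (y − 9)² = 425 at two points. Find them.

(4, −11) and (7, −10)

Substitute y = (−37 + x)/3:
10x² − 110x + 280 = 0  ⟹  x² − 11x + 28 = 0
x = 7 or x = 4, giving (7, −10) and (4, −11).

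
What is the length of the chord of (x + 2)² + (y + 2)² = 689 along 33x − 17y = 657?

√1378

Express y = (−657 + 33x)/17 and substitute into the circle:
1378x² − 39962x + 190164 = 0  ⟹  x² − 29x + 138 = 0
x = 23 or x = 6, giving (23, 6) and (6, −27).
Chord length = distance between (23, 6) and (6, −27) = √1378 = √1378.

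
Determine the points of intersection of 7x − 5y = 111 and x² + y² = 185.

From the line, y = (−111 + 7x)/5. Substituting:
74x² − 1554x + 7696 = 0  ⟹  x² − 21x + 104 = 0
x = 13 or x = 8, giving (13, −4) and (8, −11).

(8, −11) and (13, −4)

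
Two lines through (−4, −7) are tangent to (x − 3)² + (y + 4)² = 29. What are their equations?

Write the tangent as mx − y + (−7 − m·(−4)) = 0 and set its distance from the centre to √29:
(7m − (3))² = 29(m² + 1)
10m² − 21m − 10 = 0, so m = −2/5 or m = 5/2.
Through (−4, −7) these give 2x + 5y = −43 and 5x − 2y = −6.

2x + 5y = −43 and 5x − 2y = −6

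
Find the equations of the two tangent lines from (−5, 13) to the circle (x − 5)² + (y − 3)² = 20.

2x + y = 3 and x + 2y = 21

A line y − (13) = m(x − (−5)) is tangent when its distance from (5, 3) is 2√5:
[m·(10) − (−10)]² = 20(m² + 1)
2m² + 5m + 2 = 0, so m = −2 or m = −1/2.
With m = −2: 2x + y = 3. With m = −1/2: x + 2y = 21.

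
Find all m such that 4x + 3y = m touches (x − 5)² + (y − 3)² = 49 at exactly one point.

m = −6 or m = 64

The line touches the circle iff its distance from (5, 3) is 7:
|4·5 + 3·3 − m| / √25 = 7
|m − (29)| = 7·5, so m = 64 or m = −6.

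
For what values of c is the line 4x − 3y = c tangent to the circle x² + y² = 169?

c = −65 or c = 65

The line touches the circle iff its distance from (0, 0) is 13:
|4·0 − 3·0 − c| / √25 = 13
|c| = 13·5, so c = 65 or c = −65.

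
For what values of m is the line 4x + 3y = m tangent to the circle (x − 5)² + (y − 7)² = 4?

m = 31 or m = 51

For a tangent, require d(centre, line) = r = 2.
|4·5 + 3·7 − m| / √25 = 2
|m − (41)| = 2·5, so m = 51 or m = 31.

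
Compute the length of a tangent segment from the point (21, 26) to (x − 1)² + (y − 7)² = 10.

The centre is (1, 7) and r = √10. The square of the distance from P to the centre is 400 + 361 = 761.
By the tangent–radius right angle, tangent length = √(|PO|² − r²) = √751.

√751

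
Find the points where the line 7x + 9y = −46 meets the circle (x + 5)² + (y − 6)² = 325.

(−22, 12) and (5, −9)

Substitute y = (−46 − 7x)/9:
130x² + 2210x − 14300 = 0  ⟹  x² + 17x − 110 = 0
x = 5 or x = −22, giving (5, −9) and (−22, 12).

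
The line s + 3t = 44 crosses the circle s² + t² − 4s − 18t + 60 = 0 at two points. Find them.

Substitute t = (44 − s)/3:
10s² − 70s + 100 = 0  ⟹  s² − 7s + 10 = 0
s = 5 or s = 2, giving (5, 13) and (2, 14).

(2, 14) and (5, 13)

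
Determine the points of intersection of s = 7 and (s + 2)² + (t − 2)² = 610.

The line gives s = 7. Substituting into the circle:
t² − 4t − 525 = 0
t = 25 or t = −21, giving (7, 25) and (7, −21).

(7, −21) and (7, 25)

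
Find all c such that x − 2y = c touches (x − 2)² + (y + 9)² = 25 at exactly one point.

Tangency holds when the distance from the centre (2, −9) to the line equals the radius 5:
|1·2 − 2·(−9) − c| / √5 = 5
|c − (20)| = 5√5.

c = 20 ± 5√5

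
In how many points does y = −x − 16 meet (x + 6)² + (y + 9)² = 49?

2

Substituting the line into the circle gives 2x² + 26x + 36 = 0.
Δ = 676 − 288 = 388.
Two real roots: the line is a secant.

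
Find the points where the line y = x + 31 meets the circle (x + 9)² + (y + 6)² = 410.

(−26, 5) and (−20, 11)

Express y = x + 31 and substitute into the circle:
2x² + 92x + 1040 = 0  ⟹  x² + 46x + 520 = 0
x = −20 or x = −26, giving (−20, 11) and (−26, 5).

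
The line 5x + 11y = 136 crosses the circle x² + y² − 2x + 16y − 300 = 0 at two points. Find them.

(3, 11) and (14, 6)

Substitute y = (136 − 5x)/11:
146x² − 2482x + 6132 = 0  ⟹  x² − 17x + 42 = 0
x = 14 or x = 3, giving (14, 6) and (3, 11).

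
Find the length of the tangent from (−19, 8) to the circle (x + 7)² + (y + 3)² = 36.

√229

Centre (−7, −3), r² = 36. |PO|² = (−12)² + (11)² = 265.
The tangent meets the radius at right angles, so tangent² = |PO|² − r² = 265 − 36 = 229.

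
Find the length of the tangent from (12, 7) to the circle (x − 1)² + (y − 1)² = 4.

The centre is (1, 1) and r = 2. The square of the distance from P to the centre is 121 + 36 = 157.
Power of the point: PT² = |PO|² − r² = 153, so PT = 3√17.

3√17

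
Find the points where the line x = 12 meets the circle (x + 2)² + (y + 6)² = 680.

(12, −28) and (12, 16)

The line gives x = 12. Substituting into the circle:
y² + 12y − 448 = 0
y = 16 or y = −28, giving (12, 16) and (12, −28).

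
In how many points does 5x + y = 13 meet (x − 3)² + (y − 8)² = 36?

Centre (3, 8), r² = 36. Distance² from centre to line = (10)²/26 = 50/13.
Since d² < r², the line cuts the circle twice.

2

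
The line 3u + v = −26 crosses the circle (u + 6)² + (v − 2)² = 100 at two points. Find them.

Express v = −3u − 26 and substitute into the circle:
10u² + 180u + 720 = 0  ⟹  u² + 18u + 72 = 0
u = −6 or u = −12, giving (−6, −8) and (−12, 10).

(−12, 10) and (−6, −8)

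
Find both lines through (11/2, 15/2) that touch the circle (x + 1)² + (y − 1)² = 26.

5x − y = 20 and x − 5y = −32

A line y − (15/2) = m(x − (11/2)) is tangent when its distance from (−1, 1) is √26:
[m·(−13/2) − (−13/2)]² = 26(m² + 1)
5m² − 26m + 5 = 0, so m = 5 or m = 1/5.
Through (11/2, 15/2) these give 5x − y = 20 and x − 5y = −32.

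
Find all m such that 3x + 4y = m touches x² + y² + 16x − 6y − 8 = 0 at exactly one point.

m = −57 or m = 33

The line touches the circle iff its distance from (−8, 3) is 9:
|3·(−8) + 4·3 − m| / √25 = 9
|m − (−12)| = 9·5, so m = 33 or m = −57.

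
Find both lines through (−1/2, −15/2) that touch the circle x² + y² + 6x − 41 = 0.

Let a tangent through (−1/2, −15/2) have slope m. Its distance from (−3, 0) must equal 5√2:
[m·(−5/2) − (15/2)]² = 50(m² + 1)
7m² − 6m − 1 = 0, so m = 1 or m = −1/7.
With m = 1: x − y = 7. With m = −1/7: x + 7y = −53.

x − y = 7 and x + 7y = −53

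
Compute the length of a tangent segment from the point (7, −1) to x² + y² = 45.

With centre O = (0, 0), |OP|² = 50 and r² = 45.
The tangent meets the radius at right angles, so tangent² = |PO|² − r² = 50 − 45 = 5.

√5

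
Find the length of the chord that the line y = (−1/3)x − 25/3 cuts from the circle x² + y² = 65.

√10

Express y = (−25 − x)/3 and substitute into the circle:
10x² + 50x + 40 = 0  ⟹  x² + 5x + 4 = 0
x = −1 or x = −4, giving (−1, −8) and (−4, −7).
Chord length = distance between (−1, −8) and (−4, −7) = √10 = √10.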